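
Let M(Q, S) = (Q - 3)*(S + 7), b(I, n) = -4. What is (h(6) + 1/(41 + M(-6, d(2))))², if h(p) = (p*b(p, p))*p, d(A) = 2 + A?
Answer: 69772609/3364 ≈ 20741.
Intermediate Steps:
M(Q, S) = (-3 + Q)*(7 + S)
h(p) = -4*p² (h(p) = (p*(-4))*p = (-4*p)*p = -4*p²)
(h(6) + 1/(41 + M(-6, d(2))))² = (-4*6² + 1/(41 + (-21 - 3*(2 + 2) + 7*(-6) - 6*(2 + 2))))² = (-4*36 + 1/(41 + (-21 - 3*4 - 42 - 6*4)))² = (-144 + 1/(41 + (-21 - 12 - 42 - 24)))² = (-144 + 1/(41 - 99))² = (-144 + 1/(-58))² = (-144 - 1/58)² = (-8353/58)² = 69772609/3364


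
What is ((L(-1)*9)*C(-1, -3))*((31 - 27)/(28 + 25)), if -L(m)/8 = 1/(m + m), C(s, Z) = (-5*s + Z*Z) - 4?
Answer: 1440/53 ≈ 27.170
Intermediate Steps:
C(s, Z) = -4 + Z**2 - 5*s (C(s, Z) = (-5*s + Z**2) - 4 = (Z**2 - 5*s) - 4 = -4 + Z**2 - 5*s)
L(m) = -4/m (L(m) = -8/(m + m) = -8*1/(2*m) = -4/m)
((L(-1)*9)*C(-1, -3))*((31 - 27)/(28 + 25)) = ((-4/(-1)*9)*(-4 + (-3)**2 - 5*(-1)))*((31 - 27)/(28 + 25)) = ((-4*(-1)*9)*(-4 + 9 + 5))*(4/53) = ((4*9)*10)*(4*(1/53)) = (36*10)*(4/53) = 360*(4/53) = 1440/53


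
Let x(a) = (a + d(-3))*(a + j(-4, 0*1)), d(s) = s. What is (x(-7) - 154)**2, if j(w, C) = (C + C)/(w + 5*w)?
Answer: 7056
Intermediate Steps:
j(w, C) = C/(3*w) (j(w, C) = (2*C)/((6*w)) = (2*C)*(1/(6*w)) = C/(3*w))
x(a) = a*(-3 + a) (x(a) = (a - 3)*(a + (1/3)*(0*1)/(-4)) = (-3 + a)*(a + (1/3)*0*(-1/4)) = (-3 + a)*(a + 0) = (-3 + a)*a = a*(-3 + a))
(x(-7) - 154)**2 = (-7*(-3 - 7) - 154)**2 = (-7*(-10) - 154)**2 = (70 - 154)**2 = (-84)**2 = 7056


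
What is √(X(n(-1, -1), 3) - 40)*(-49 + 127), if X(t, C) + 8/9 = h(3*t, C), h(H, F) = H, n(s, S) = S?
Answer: 26*I*√395 ≈ 516.74*I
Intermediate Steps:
X(t, C) = -8/9 + 3*t
√(X(n(-1, -1), 3) - 40)*(-49 + 127) = √((-8/9 + 3*(-1)) - 40)*(-49 + 127) = √((-8/9 - 3) - 40)*78 = √(-35/9 - 40)*78 = √(-395/9)*78 = (I*√395/3)*78 = 26*I*√395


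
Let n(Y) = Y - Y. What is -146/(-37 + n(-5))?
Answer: 146/37 ≈ 3.9459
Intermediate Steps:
n(Y) = 0
-146/(-37 + n(-5)) = -146/(-37 + 0) = -146/(-37) = -146*(-1/37) = 146/37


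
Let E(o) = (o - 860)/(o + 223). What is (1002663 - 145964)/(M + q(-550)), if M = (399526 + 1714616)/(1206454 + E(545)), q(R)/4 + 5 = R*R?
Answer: 264593301495181/373705428167972 ≈ 0.70803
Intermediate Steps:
E(o) = (-860 + o)/(223 + o)
q(R) = -20 + 4*R**2 (q(R) = -20 + 4*(R*R) = -20 + 4*R**2)
M = 541220352/308852119 (M = (399526 + 1714616)/(1206454 + (-860 + 545)/(223 + 545)) = 2114142/(1206454 - 315/768) = 2114142/(1206454 + (1/768)*(-315)) = 2114142/(1206454 - 105/256) = 2114142/(308852119/256) = 2114142*(256/308852119) = 541220352/308852119 ≈ 1.7524)
(1002663 - 145964)/(M + q(-550)) = (1002663 - 145964)/(541220352/308852119 + (-20 + 4*(-550)**2)) = 856699/(541220352/308852119 + (-20 + 4*302500)) = 856699/(541220352/308852119 + (-20 + 1210000)) = 856699/(541220352/308852119 + 1209980) = 856699/(373705428167972/308852119) = 856699*(308852119/373705428167972) = 264593301495181/373705428167972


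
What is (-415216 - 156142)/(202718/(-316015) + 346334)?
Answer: -90278849185/54723268146 ≈ -1.6497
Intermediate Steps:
(-415216 - 156142)/(202718/(-316015) + 346334) = -571358/(202718*(-1/316015) + 346334) = -571358/(-202718/316015 + 346334) = -571358/109446536292/316015 = -571358*316015/109446536292 = -90278849185/54723268146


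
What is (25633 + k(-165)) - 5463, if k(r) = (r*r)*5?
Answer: 156295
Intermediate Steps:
k(r) = 5*r**2 (k(r) = r**2*5 = 5*r**2)
(25633 + k(-165)) - 5463 = (25633 + 5*(-165)**2) - 5463 = (25633 + 5*27225) - 5463 = (25633 + 136125) - 5463 = 161758 - 5463 = 156295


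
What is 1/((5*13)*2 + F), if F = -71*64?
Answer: -1/4414 ≈ -0.00022655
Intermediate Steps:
F = -4544
1/((5*13)*2 + F) = 1/((5*13)*2 - 4544) = 1/(65*2 - 4544) = 1/(130 - 4544) = 1/(-4414) = -1/4414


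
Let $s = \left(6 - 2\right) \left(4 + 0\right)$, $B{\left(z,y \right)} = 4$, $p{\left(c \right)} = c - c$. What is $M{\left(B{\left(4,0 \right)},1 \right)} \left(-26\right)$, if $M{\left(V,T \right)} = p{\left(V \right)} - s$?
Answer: $416$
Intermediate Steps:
$p{\left(c \right)} = 0$
$s = 16$ ($s = 4 \cdot 4 = 16$)
$M{\left(V,T \right)} = -16$ ($M{\left(V,T \right)} = 0 - 16 = -16$)
$M{\left(B{\left(4,0 \right)},1 \right)} \left(-26\right) = \left(-16\right) \left(-26\right) = 416$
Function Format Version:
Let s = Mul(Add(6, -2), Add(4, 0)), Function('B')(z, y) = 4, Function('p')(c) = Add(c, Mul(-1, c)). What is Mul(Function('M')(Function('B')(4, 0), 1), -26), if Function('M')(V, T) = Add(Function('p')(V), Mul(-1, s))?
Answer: 416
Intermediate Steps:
Function('p')(c) = 0
s = 16 (s = Mul(4, 4) = 16)
Function('M')(V, T) = -16 (Function('M')(V, T) = Add(0, Mul(-1, 16)) = Add(0, -16) = -16)
Mul(Function('M')(Function('B')(4, 0), 1), -26) = Mul(-16, -26) = 416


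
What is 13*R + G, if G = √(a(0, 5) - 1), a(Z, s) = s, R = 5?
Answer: 67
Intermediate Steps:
G = 2 (G = √(5 - 1) = √4 = 2)
13*R + G = 13*5 + 2 = 65 + 2 = 67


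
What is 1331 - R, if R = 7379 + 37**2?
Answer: -7417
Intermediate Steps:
R = 8748 (R = 7379 + 1369 = 8748)
1331 - R = 1331 - 1*8748 = 1331 - 8748 = -7417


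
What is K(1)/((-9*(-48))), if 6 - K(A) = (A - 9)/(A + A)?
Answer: 5/216 ≈ 0.023148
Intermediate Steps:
K(A) = 6 - (-9 + A)/(2*A) (K(A) = 6 - (A - 9)/(A + A) = 6 - (-9 + A)/(2*A))
K(1)/((-9*(-48))) = ((½)*(9 + 11*1)/1)/((-9*(-48))) = ((½)*1*(9 + 11))/432 = ((½)*1*20)*(1/432) = 10*(1/432) = 5/216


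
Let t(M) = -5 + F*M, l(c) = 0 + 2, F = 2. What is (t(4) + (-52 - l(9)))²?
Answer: 2601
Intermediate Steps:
l(c) = 2
t(M) = -5 + 2*M
(t(4) + (-52 - l(9)))² = ((-5 + 2*4) + (-52 - 1*2))² = ((-5 + 8) + (-52 - 2))² = (3 - 54)² = (-51)² = 2601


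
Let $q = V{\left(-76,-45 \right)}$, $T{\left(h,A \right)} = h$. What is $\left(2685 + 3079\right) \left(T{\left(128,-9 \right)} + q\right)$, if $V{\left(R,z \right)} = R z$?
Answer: $20450672$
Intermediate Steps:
$q = 3420$ ($q = \left(-76\right) \left(-45\right) = 3420$)
$\left(2685 + 3079\right) \left(T{\left(128,-9 \right)} + q\right) = \left(2685 + 3079\right) \left(128 + 3420\right) = 5764 \cdot 3548 = 20450672$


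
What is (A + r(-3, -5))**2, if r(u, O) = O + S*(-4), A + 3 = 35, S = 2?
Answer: 361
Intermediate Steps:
A = 32 (A = -3 + 35 = 32)
r(u, O) = -8 + O (r(u, O) = O + 2*(-4) = O - 8 = -8 + O)
(A + r(-3, -5))**2 = (32 + (-8 - 5))**2 = (32 - 13)**2 = 19**2 = 361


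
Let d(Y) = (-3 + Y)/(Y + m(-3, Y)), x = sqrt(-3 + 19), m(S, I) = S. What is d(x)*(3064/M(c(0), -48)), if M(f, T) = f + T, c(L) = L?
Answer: -383/6 ≈ -63.833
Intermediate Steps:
M(f, T) = T + f
x = 4 (x = sqrt(16) = 4)
d(Y) = 1 (d(Y) = (-3 + Y)/(Y - 3) = (-3 + Y)/(-3 + Y) = 1)
d(x)*(3064/M(c(0), -48)) = 1*(3064/(-48 + 0)) = 1*(3064/(-48)) = 1*(3064*(-1/48)) = 1*(-383/6) = -383/6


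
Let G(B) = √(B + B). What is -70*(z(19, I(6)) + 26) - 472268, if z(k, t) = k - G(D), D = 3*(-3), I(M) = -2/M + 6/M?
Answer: -475418 + 210*I*√2 ≈ -4.7542e+5 + 296.98*I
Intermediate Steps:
I(M) = 4/M
D = -9
G(B) = √2*√B (G(B) = √(2*B) = √2*√B)
z(k, t) = k - 3*I*√2 (z(k, t) = k - √2*√(-9) = k - √2*3*I = k - 3*I*√2)
-70*(z(19, I(6)) + 26) - 472268 = -70*((19 - 3*I*√2) + 26) - 472268 = -70*(45 - 3*I*√2) - 472268 = (-3150 + 210*I*√2) - 472268 = -475418 + 210*I*√2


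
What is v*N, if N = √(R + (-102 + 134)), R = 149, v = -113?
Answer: -113*√181 ≈ -1520.3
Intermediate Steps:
N = √181 (N = √(149 + (-102 + 134)) = √(149 + 32) = √181 ≈ 13.454)
v*N = -113*√181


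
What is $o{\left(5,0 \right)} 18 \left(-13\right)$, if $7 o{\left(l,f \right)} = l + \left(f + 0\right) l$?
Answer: $- \frac{1170}{7} \approx -167.14$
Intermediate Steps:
$o{\left(l,f \right)} = \frac{l}{7} + \frac{f l}{7}$ ($o{\left(l,f \right)} = \frac{l + \left(f + 0\right) l}{7} = \frac{l + f l}{7} = \frac{l}{7} + \frac{f l}{7}$)
$o{\left(5,0 \right)} 18 \left(-13\right) = \frac{1}{7} \cdot 5 \left(1 + 0\right) 18 \left(-13\right) = \frac{1}{7} \cdot 5 \cdot 1 \cdot 18 \left(-13\right) = \frac{5}{7} \cdot 18 \left(-13\right) = \frac{90}{7} \left(-13\right) = - \frac{1170}{7}$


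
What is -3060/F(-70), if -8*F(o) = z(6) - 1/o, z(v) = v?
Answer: 1713600/421 ≈ 4070.3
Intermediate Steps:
F(o) = -¾ + 1/(8*o) (F(o) = -(6 - 1/o)/8 = -¾ + 1/(8*o))
-3060/F(-70) = -3060*(-560/(1 - 6*(-70))) = -3060*(-560/(1 + 420)) = -3060/((⅛)*(-1/70)*421) = -3060/(-421/560) = -3060*(-560/421) = 1713600/421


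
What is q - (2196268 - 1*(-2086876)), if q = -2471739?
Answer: -6754883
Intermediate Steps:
q - (2196268 - 1*(-2086876)) = -2471739 - (2196268 - 1*(-2086876)) = -2471739 - (2196268 + 2086876) = -2471739 - 1*4283144 = -2471739 - 4283144 = -6754883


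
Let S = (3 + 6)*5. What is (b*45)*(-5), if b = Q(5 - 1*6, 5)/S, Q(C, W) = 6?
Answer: -30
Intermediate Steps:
S = 45 (S = 9*5 = 45)
b = 2/15 (b = 6/45 = 6*(1/45) = 2/15 ≈ 0.13333)
(b*45)*(-5) = ((2/15)*45)*(-5) = 6*(-5) = -30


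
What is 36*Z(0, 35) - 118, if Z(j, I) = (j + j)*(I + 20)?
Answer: -118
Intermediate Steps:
Z(j, I) = 2*j*(20 + I) (Z(j, I) = (2*j)*(20 + I) = 2*j*(20 + I))
36*Z(0, 35) - 118 = 36*(2*0*(20 + 35)) - 118 = 36*(2*0*55) - 118 = 36*0 - 118 = 0 - 118 = -118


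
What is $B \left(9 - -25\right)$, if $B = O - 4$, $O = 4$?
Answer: $0$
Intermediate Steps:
$B = 0$ ($B = 4 - 4 = 0$)
$B \left(9 - -25\right) = 0 \left(9 - -25\right) = 0 \left(9 + 25\right) = 0 \cdot 34 = 0$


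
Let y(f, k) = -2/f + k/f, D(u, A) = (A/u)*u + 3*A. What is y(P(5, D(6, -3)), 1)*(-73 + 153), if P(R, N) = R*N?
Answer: 4/3 ≈ 1.3333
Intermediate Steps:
D(u, A) = 4*A (D(u, A) = A + 3*A = 4*A)
P(R, N) = N*R
y(P(5, D(6, -3)), 1)*(-73 + 153) = ((-2 + 1)/(((4*(-3))*5)))*(-73 + 153) = (-1/(-12*5))*80 = (-1/(-60))*80 = -1/60*(-1)*80 = (1/60)*80 = 4/3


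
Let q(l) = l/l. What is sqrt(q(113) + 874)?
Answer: 5*sqrt(35) ≈ 29.580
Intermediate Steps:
q(l) = 1
sqrt(q(113) + 874) = sqrt(1 + 874) = sqrt(875) = 5*sqrt(35)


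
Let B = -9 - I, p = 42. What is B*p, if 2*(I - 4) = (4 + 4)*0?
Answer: -546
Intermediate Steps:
I = 4 (I = 4 + ((4 + 4)*0)/2 = 4 + (8*0)/2 = 4 + (1/2)*0 = 4 + 0 = 4)
B = -13 (B = -9 - 1*4 = -9 - 4 = -13)
B*p = -13*42 = -546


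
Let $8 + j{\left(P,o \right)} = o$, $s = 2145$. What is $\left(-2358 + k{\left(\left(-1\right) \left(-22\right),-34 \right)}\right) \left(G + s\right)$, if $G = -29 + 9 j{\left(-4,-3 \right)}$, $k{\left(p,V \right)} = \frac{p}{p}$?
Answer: $-4754069$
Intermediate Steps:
$j{\left(P,o \right)} = -8 + o$
$k{\left(p,V \right)} = 1$
$G = -128$ ($G = -29 + 9 \left(-8 - 3\right) = -29 + 9 \left(-11\right) = -29 - 99 = -128$)
$\left(-2358 + k{\left(\left(-1\right) \left(-22\right),-34 \right)}\right) \left(G + s\right) = \left(-2358 + 1\right) \left(-128 + 2145\right) = \left(-2357\right) 2017 = -4754069$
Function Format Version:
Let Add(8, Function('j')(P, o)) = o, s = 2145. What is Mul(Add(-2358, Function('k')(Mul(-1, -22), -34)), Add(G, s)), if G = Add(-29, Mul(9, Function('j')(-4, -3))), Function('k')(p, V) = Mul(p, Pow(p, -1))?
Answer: -4754069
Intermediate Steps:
Function('j')(P, o) = Add(-8, o)
Function('k')(p, V) = 1
G = -128 (G = Add(-29, Mul(9, Add(-8, -3))) = Add(-29, Mul(9, -11)) = Add(-29, -99) = -128)
Mul(Add(-2358, Function('k')(Mul(-1, -22), -34)), Add(G, s)) = Mul(Add(-2358, 1), Add(-128, 2145)) = Mul(-2357, 2017) = -4754069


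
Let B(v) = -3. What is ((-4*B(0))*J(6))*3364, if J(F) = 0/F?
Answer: 0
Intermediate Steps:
J(F) = 0
((-4*B(0))*J(6))*3364 = (-4*(-3)*0)*3364 = (12*0)*3364 = 0*3364 = 0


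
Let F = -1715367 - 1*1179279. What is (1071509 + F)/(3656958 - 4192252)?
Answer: 1823137/535294 ≈ 3.4059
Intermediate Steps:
F = -2894646 (F = -1715367 - 1179279 = -2894646)
(1071509 + F)/(3656958 - 4192252) = (1071509 - 2894646)/(3656958 - 4192252) = -1823137/(-535294) = -1823137*(-1/535294) = 1823137/535294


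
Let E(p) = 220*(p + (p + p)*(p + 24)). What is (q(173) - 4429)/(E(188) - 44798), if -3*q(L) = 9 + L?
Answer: -13469/52599606 ≈ -0.00025607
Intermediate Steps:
E(p) = 220*p + 440*p*(24 + p) (E(p) = 220*(p + (2*p)*(24 + p)) = 220*(p + 2*p*(24 + p)) = 220*p + 440*p*(24 + p))
q(L) = -3 - L/3 (q(L) = -(9 + L)/3 = -3 - L/3)
(q(173) - 4429)/(E(188) - 44798) = ((-3 - 1/3*173) - 4429)/(220*188*(49 + 2*188) - 44798) = ((-3 - 173/3) - 4429)/(220*188*(49 + 376) - 44798) = (-182/3 - 4429)/(220*188*425 - 44798) = -13469/(3*(17578000 - 44798)) = -13469/3/17533202 = -13469/3*1/17533202 = -13469/52599606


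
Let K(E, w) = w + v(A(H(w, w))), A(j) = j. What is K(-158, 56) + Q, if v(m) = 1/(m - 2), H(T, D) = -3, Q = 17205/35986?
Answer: 10126119/179930 ≈ 56.278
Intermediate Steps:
Q = 17205/35986 (Q = 17205*(1/35986) = 17205/35986 ≈ 0.47810)
v(m) = 1/(-2 + m)
K(E, w) = -⅕ + w (K(E, w) = w + 1/(-2 - 3) = w + 1/(-5) = w - ⅕ = -⅕ + w)
K(-158, 56) + Q = (-⅕ + 56) + 17205/35986 = 279/5 + 17205/35986 = 10126119/179930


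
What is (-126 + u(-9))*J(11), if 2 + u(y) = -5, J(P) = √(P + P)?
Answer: -133*√22 ≈ -623.83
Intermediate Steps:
J(P) = √2*√P (J(P) = √(2*P) = √2*√P)
u(y) = -7 (u(y) = -2 - 5 = -7)
(-126 + u(-9))*J(11) = (-126 - 7)*(√2*√11) = -133*√22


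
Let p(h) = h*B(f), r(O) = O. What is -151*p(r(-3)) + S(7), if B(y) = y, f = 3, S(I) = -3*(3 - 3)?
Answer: 1359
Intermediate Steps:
S(I) = 0 (S(I) = -3*0 = 0)
p(h) = 3*h (p(h) = h*3 = 3*h)
-151*p(r(-3)) + S(7) = -453*(-3) + 0 = -151*(-9) + 0 = 1359 + 0 = 1359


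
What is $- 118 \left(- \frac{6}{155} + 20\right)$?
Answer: $- \frac{365092}{155} \approx -2355.4$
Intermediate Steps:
$- 118 \left(- \frac{6}{155} + 20\right) = \left(-118\right) \frac{3094}{155} = - \frac{365092}{155}$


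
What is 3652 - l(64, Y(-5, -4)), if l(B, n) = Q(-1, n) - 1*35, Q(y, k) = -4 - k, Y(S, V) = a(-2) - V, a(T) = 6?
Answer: 3701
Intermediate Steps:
Y(S, V) = 6 - V
l(B, n) = -39 - n (l(B, n) = (-4 - n) - 1*35 = (-4 - n) - 35 = -39 - n)
3652 - l(64, Y(-5, -4)) = 3652 - (-39 - (6 - 1*(-4))) = 3652 - (-39 - (6 + 4)) = 3652 - (-39 - 1*10) = 3652 - (-39 - 10) = 3652 - 1*(-49) = 3652 + 49 = 3701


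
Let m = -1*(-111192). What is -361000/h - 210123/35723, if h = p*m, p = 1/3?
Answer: -2585500234/165504659 ≈ -15.622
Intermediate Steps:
p = ⅓ ≈ 0.33333
m = 111192
h = 37064 (h = (⅓)*111192 = 37064)
-361000/h - 210123/35723 = -361000/37064 - 210123/35723 = -361000*1/37064 - 210123*1/35723 = -45125/4633 - 210123/35723 = -2585500234/165504659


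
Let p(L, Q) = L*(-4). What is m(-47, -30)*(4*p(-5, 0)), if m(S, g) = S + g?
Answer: -6160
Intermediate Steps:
p(L, Q) = -4*L
m(-47, -30)*(4*p(-5, 0)) = (-47 - 30)*(4*(-4*(-5))) = -308*20 = -77*80 = -6160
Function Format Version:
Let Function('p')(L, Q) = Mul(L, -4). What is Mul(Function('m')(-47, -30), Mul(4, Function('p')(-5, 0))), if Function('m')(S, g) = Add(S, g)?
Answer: -6160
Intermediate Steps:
Function('p')(L, Q) = Mul(-4, L)
Mul(Function('m')(-47, -30), Mul(4, Function('p')(-5, 0))) = Mul(Add(-47, -30), Mul(4, Mul(-4, -5))) = Mul(-77, Mul(4, 20)) = Mul(-77, 80) = -6160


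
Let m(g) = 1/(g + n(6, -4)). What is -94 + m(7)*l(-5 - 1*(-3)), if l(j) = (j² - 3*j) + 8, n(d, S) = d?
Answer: -1204/13 ≈ -92.615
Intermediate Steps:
m(g) = 1/(6 + g) (m(g) = 1/(g + 6) = 1/(6 + g))
l(j) = 8 + j² - 3*j
-94 + m(7)*l(-5 - 1*(-3)) = -94 + (8 + (-5 - 1*(-3))² - 3*(-5 - 1*(-3)))/(6 + 7) = -94 + (8 + (-5 + 3)² - 3*(-5 + 3))/13 = -94 + (8 + (-2)² - 3*(-2))/13 = -94 + (8 + 4 + 6)/13 = -94 + (1/13)*18 = -94 + 18/13 = -1204/13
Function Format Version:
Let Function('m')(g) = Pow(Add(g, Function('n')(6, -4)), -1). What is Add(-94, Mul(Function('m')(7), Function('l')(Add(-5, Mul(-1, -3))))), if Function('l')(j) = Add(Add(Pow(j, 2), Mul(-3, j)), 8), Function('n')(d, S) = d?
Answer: Rational(-1204, 13) ≈ -92.615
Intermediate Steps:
Function('m')(g) = Pow(Add(6, g), -1) (Function('m')(g) = Pow(Add(g, 6), -1) = Pow(Add(6, g), -1))
Function('l')(j) = Add(8, Pow(j, 2), Mul(-3, j))
Add(-94, Mul(Function('m')(7), Function('l')(Add(-5, Mul(-1, -3))))) = Add(-94, Mul(Pow(Add(6, 7), -1), Add(8, Pow(Add(-5, Mul(-1, -3)), 2), Mul(-3, Add(-5, Mul(-1, -3)))))) = Add(-94, Mul(Pow(13, -1), Add(8, Pow(Add(-5, 3), 2), Mul(-3, Add(-5, 3))))) = Add(-94, Mul(Rational(1, 13), Add(8, Pow(-2, 2), Mul(-3, -2)))) = Add(-94, Mul(Rational(1, 13), Add(8, 4, 6))) = Add(-94, Mul(Rational(1, 13), 18)) = Add(-94, Rational(18, 13)) = Rational(-1204, 13)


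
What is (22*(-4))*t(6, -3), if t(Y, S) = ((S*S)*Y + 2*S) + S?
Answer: -3960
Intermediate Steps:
t(Y, S) = 3*S + Y*S² (t(Y, S) = (S²*Y + 2*S) + S = (Y*S² + 2*S) + S = (2*S + Y*S²) + S = 3*S + Y*S²)
(22*(-4))*t(6, -3) = (22*(-4))*(-3*(3 - 3*6)) = -(-264)*(3 - 18) = -(-264)*(-15) = -88*45 = -3960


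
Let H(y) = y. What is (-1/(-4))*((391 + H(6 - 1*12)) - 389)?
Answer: -1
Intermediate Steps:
(-1/(-4))*((391 + H(6 - 1*12)) - 389) = (-1/(-4))*((391 + (6 - 1*12)) - 389) = (-1*(-¼))*((391 + (6 - 12)) - 389) = ((391 - 6) - 389)/4 = (385 - 389)/4 = (¼)*(-4) = -1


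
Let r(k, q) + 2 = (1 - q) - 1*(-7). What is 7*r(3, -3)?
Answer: 63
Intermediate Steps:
r(k, q) = 6 - q (r(k, q) = -2 + ((1 - q) - 1*(-7)) = -2 + ((1 - q) + 7) = -2 + (8 - q) = 6 - q)
7*r(3, -3) = 7*(6 - 1*(-3)) = 7*(6 + 3) = 7*9 = 63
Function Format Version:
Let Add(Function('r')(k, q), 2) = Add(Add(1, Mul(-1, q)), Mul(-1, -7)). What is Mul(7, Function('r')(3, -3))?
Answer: 63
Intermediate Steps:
Function('r')(k, q) = Add(6, Mul(-1, q)) (Function('r')(k, q) = Add(-2, Add(Add(1, Mul(-1, q)), Mul(-1, -7))) = Add(-2, Add(Add(1, Mul(-1, q)), 7)) = Add(-2, Add(8, Mul(-1, q))) = Add(6, Mul(-1, q)))
Mul(7, Function('r')(3, -3)) = Mul(7, Add(6, Mul(-1, -3))) = Mul(7, Add(6, 3)) = Mul(7, 9) = 63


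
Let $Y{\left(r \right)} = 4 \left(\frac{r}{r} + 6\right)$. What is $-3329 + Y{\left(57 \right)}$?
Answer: $-3301$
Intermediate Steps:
$Y{\left(r \right)} = 28$ ($Y{\left(r \right)} = 4 \left(1 + 6\right) = 4 \cdot 7 = 28$)
$-3329 + Y{\left(57 \right)} = -3329 + 28 = -3301$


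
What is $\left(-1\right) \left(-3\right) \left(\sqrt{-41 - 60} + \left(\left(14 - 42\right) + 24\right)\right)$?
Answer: $-12 + 3 i \sqrt{101} \approx -12.0 + 30.15 i$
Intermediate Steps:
$\left(-1\right) \left(-3\right) \left(\sqrt{-41 - 60} + \left(\left(14 - 42\right) + 24\right)\right) = 3 \left(\sqrt{-101} + \left(-28 + 24\right)\right) = 3 \left(i \sqrt{101} - 4\right) = 3 \left(-4 + i \sqrt{101}\right) = -12 + 3 i \sqrt{101}$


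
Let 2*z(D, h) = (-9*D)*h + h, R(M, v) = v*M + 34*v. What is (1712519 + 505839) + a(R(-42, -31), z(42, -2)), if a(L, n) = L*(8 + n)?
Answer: 2313838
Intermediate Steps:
R(M, v) = 34*v + M*v (R(M, v) = M*v + 34*v = 34*v + M*v)
z(D, h) = h/2 - 9*D*h/2 (z(D, h) = ((-9*D)*h + h)/2 = (-9*D*h + h)/2 = (h - 9*D*h)/2 = h/2 - 9*D*h/2)
(1712519 + 505839) + a(R(-42, -31), z(42, -2)) = (1712519 + 505839) + (-31*(34 - 42))*(8 + (½)*(-2)*(1 - 9*42)) = 2218358 + (-31*(-8))*(8 + (½)*(-2)*(1 - 378)) = 2218358 + 248*(8 + (½)*(-2)*(-377)) = 2218358 + 248*(8 + 377) = 2218358 + 248*385 = 2218358 + 95480 = 2313838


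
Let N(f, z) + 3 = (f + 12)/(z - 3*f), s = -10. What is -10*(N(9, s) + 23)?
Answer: -7190/37 ≈ -194.32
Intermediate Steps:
N(f, z) = -3 + (12 + f)/(z - 3*f) (N(f, z) = -3 + (f + 12)/(z - 3*f) = -3 + (12 + f)/(z - 3*f))
-10*(N(9, s) + 23) = -10*((-12 - 10*9 + 3*(-10))/(-1*(-10) + 3*9) + 23) = -10*((-12 - 90 - 30)/(10 + 27) + 23) = -10*(-132/37 + 23) = -10*719/37 = -7190/37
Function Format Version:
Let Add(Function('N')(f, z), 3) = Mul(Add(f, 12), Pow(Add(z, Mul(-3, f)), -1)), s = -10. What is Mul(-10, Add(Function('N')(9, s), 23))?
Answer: Rational(-7190, 37) ≈ -194.32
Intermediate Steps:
Function('N')(f, z) = Add(-3, Mul(Pow(Add(z, Mul(-3, f)), -1), Add(12, f))) (Function('N')(f, z) = Add(-3, Mul(Add(f, 12), Pow(Add(z, Mul(-3, f)), -1))) = Add(-3, Mul(Add(12, f), Pow(Add(z, Mul(-3, f)), -1))) = Add(-3, Mul(Pow(Add(z, Mul(-3, f)), -1), Add(12, f))))
Mul(-10, Add(Function('N')(9, s), 23)) = Mul(-10, Add(Mul(Pow(Add(Mul(-1, -10), Mul(3, 9)), -1), Add(-12, Mul(-10, 9), Mul(3, -10))), 23)) = Mul(-10, Add(Mul(Pow(Add(10, 27), -1), Add(-12, -90, -30)), 23)) = Mul(-10, Add(Mul(Pow(37, -1), -132), 23)) = Mul(-10, Add(Mul(Rational(1, 37), -132), 23)) = Mul(-10, Add(Rational(-132, 37), 23)) = Mul(-10, Rational(719, 37)) = Rational(-7190, 37)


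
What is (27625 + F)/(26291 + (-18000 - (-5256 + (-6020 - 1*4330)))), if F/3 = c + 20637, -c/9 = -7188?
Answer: 283612/23897 ≈ 11.868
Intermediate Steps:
c = 64692 (c = -9*(-7188) = 64692)
F = 255987 (F = 3*(64692 + 20637) = 3*85329 = 255987)
(27625 + F)/(26291 + (-18000 - (-5256 + (-6020 - 1*4330)))) = (27625 + 255987)/(26291 + (-18000 - (-5256 + (-6020 - 1*4330)))) = 283612/(26291 + (-18000 - (-5256 + (-6020 - 4330)))) = 283612/(26291 + (-18000 - (-5256 - 10350))) = 283612/(26291 + (-18000 - 1*(-15606))) = 283612/(26291 + (-18000 + 15606)) = 283612/(26291 - 2394) = 283612/23897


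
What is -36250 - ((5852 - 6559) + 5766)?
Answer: -41309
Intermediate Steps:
-36250 - ((5852 - 6559) + 5766) = -36250 - (-707 + 5766) = -36250 - 1*5059 = -36250 - 5059 = -41309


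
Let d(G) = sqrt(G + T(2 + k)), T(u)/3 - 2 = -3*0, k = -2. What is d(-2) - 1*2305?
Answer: -2303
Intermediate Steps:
T(u) = 6 (T(u) = 6 + 3*(-3*0) = 6 + 3*0 = 6 + 0 = 6)
d(G) = sqrt(6 + G) (d(G) = sqrt(G + 6) = sqrt(6 + G))
d(-2) - 1*2305 = sqrt(6 - 2) - 1*2305 = sqrt(4) - 2305 = 2 - 2305 = -2303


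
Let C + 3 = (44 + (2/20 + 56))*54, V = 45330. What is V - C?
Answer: 199638/5 ≈ 39928.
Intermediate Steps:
C = 27012/5 (C = -3 + (44 + (2/20 + 56))*54 = -3 + (44 + (2*(1/20) + 56))*54 = -3 + (44 + (⅒ + 56))*54 = -3 + (44 + 561/10)*54 = -3 + (1001/10)*54 = -3 + 27027/5 = 27012/5 ≈ 5402.4)
V - C = 45330 - 1*27012/5 = 45330 - 27012/5 = 199638/5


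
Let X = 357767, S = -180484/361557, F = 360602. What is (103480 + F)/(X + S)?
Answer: 167792095674/129352982735 ≈ 1.2972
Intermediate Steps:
S = -180484/361557 (S = -180484*1/361557 = -180484/361557 ≈ -0.49919)
(103480 + F)/(X + S) = (103480 + 360602)/(357767 - 180484/361557) = 464082/(129352982735/361557) = 464082*(361557/129352982735) = 167792095674/129352982735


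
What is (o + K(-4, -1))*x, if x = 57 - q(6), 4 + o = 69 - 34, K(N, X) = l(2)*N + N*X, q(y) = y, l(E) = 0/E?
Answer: 1785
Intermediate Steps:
l(E) = 0
K(N, X) = N*X (K(N, X) = 0*N + N*X = 0 + N*X = N*X)
o = 31 (o = -4 + (69 - 34) = -4 + 35 = 31)
x = 51 (x = 57 - 1*6 = 57 - 6 = 51)
(o + K(-4, -1))*x = (31 - 4*(-1))*51 = (31 + 4)*51 = 35*51 = 1785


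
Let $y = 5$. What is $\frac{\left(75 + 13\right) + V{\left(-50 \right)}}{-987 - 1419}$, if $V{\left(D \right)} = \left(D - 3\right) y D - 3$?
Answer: $- \frac{4445}{802} \approx -5.5424$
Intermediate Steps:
$V{\left(D \right)} = -3 + D \left(-15 + 5 D\right)$ ($V{\left(D \right)} = \left(D - 3\right) 5 D - 3 = \left(-3 + D\right) 5 D - 3 = \left(-15 + 5 D\right) D - 3 = D \left(-15 + 5 D\right) - 3 = -3 + D \left(-15 + 5 D\right)$)
$\frac{\left(75 + 13\right) + V{\left(-50 \right)}}{-987 - 1419} = \frac{\left(75 + 13\right) - \left(-747 - 12500\right)}{-987 - 1419} = \frac{88 + \left(-3 + 750 + 5 \cdot 2500\right)}{-2406} = \left(88 + \left(-3 + 750 + 12500\right)\right) \left(- \frac{1}{2406}\right) = \left(88 + 13247\right) \left(- \frac{1}{2406}\right) = 13335 \left(- \frac{1}{2406}\right) = - \frac{4445}{802}$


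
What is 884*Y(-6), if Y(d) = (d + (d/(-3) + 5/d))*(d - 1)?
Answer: 89726/3 ≈ 29909.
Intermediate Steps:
Y(d) = (-1 + d)*(5/d + 2*d/3) (Y(d) = (d + (d*(-1/3) + 5/d))*(-1 + d) = (d + (-d/3 + 5/d))*(-1 + d) = (d + (5/d - d/3))*(-1 + d) = (5/d + 2*d/3)*(-1 + d) = (-1 + d)*(5/d + 2*d/3))
884*Y(-6) = 884*((1/3)*(-15 - 6*(15 - 2*(-6) + 2*(-6)**2))/(-6)) = 884*((1/3)*(-1/6)*(-15 - 6*(15 + 12 + 2*36))) = 884*((1/3)*(-1/6)*(-15 - 6*(15 + 12 + 72))) = 884*((1/3)*(-1/6)*(-15 - 6*99)) = 884*((1/3)*(-1/6)*(-15 - 594)) = 884*((1/3)*(-1/6)*(-609)) = 884*(203/6) = 89726/3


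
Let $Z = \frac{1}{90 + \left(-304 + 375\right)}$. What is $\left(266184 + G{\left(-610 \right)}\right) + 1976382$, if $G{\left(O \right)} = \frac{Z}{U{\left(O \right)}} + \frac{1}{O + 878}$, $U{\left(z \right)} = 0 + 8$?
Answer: $\frac{193524475925}{86296} \approx 2.2426 \cdot 10^{6}$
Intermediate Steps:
$U{\left(z \right)} = 8$
$Z = \frac{1}{161}$ ($Z = \frac{1}{90 + 71} = \frac{1}{161} \approx 0.0062112$)
$G{\left(O \right)} = \frac{1}{1288} + \frac{1}{878 + O}$ ($G{\left(O \right)} = \frac{1}{161 \cdot 8} + \frac{1}{O + 878} = \frac{1}{161} \cdot \frac{1}{8} + \frac{1}{878 + O} = \frac{1}{1288} + \frac{1}{878 + O}$)
$\left(266184 + G{\left(-610 \right)}\right) + 1976382 = \left(266184 + \frac{2166 - 610}{1288 \left(878 - 610\right)}\right) + 1976382 = \left(266184 + \frac{1}{1288} \cdot \frac{1}{268} \cdot 1556\right) + 1976382 = \left(266184 + \frac{389}{86296}\right) + 1976382 = \frac{22970614853}{86296} + 1976382 = \frac{193524475925}{86296}$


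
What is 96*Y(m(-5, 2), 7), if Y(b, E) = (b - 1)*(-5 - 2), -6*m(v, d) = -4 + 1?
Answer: 336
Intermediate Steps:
m(v, d) = ½ (m(v, d) = -(-4 + 1)/6 = -⅙*(-3) = ½)
Y(b, E) = 7 - 7*b (Y(b, E) = (-1 + b)*(-7) = 7 - 7*b)
96*Y(m(-5, 2), 7) = 96*(7 - 7*½) = 96*(7 - 7/2) = 96*(7/2) = 336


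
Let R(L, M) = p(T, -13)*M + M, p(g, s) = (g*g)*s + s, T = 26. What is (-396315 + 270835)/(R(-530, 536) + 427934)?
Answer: 62740/2144433 ≈ 0.029257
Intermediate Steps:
p(g, s) = s + s*g² (p(g, s) = g²*s + s = s*g² + s = s + s*g²)
R(L, M) = -8800*M (R(L, M) = (-13*(1 + 26²))*M + M = (-13*(1 + 676))*M + M = (-13*677)*M + M = -8801*M + M = -8800*M)
(-396315 + 270835)/(R(-530, 536) + 427934) = (-396315 + 270835)/(-8800*536 + 427934) = -125480/(-4716800 + 427934) = -125480/(-4288866) = -125480*(-1/4288866) = 62740/2144433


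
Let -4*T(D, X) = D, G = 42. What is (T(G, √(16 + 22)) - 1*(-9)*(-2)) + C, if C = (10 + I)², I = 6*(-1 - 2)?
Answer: 71/2 ≈ 35.500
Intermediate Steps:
I = -18 (I = 6*(-3) = -18)
T(D, X) = -D/4
C = 64 (C = (10 - 18)² = (-8)² = 64)
(T(G, √(16 + 22)) - 1*(-9)*(-2)) + C = (-¼*42 - 1*(-9)*(-2)) + 64 = (-21/2 + 9*(-2)) + 64 = (-21/2 - 18) + 64 = -57/2 + 64 = 71/2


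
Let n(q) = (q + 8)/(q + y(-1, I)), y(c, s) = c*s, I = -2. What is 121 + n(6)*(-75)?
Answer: -41/4 ≈ -10.250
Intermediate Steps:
n(q) = (8 + q)/(2 + q) (n(q) = (q + 8)/(q - 1*(-2)) = (8 + q)/(q + 2) = (8 + q)/(2 + q))
121 + n(6)*(-75) = 121 + ((8 + 6)/(2 + 6))*(-75) = 121 + (14/8)*(-75) = 121 + ((⅛)*14)*(-75) = 121 + (7/4)*(-75) = 121 - 525/4 = -41/4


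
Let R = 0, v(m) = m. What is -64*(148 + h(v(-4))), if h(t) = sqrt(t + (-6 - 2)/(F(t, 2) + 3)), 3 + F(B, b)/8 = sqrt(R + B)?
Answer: -9472 - 128*sqrt(-456535 + 22304*I)/697 ≈ -9475.0 - 124.12*I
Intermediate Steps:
F(B, b) = -24 + 8*sqrt(B) (F(B, b) = -24 + 8*sqrt(0 + B) = -24 + 8*sqrt(B))
h(t) = sqrt(t - 8/(-21 + 8*sqrt(t))) (h(t) = sqrt(t + (-6 - 2)/((-24 + 8*sqrt(t)) + 3)) = sqrt(t - 8/(-21 + 8*sqrt(t))))
-64*(148 + h(v(-4))) = -64*(148 + sqrt((-8 - 4*(-21 + 8*sqrt(-4)))/(-21 + 8*sqrt(-4)))) = -64*(148 + sqrt((-8 - 4*(-21 + 8*(2*I)))/(-21 + 8*(2*I)))) = -64*(148 + sqrt((-8 - 4*(-21 + 16*I))/(-21 + 16*I))) = -64*(148 + sqrt(((-21 - 16*I)/697)*(-8 + (84 - 64*I)))) = -64*(148 + sqrt(((-21 - 16*I)/697)*(76 - 64*I))) = -64*(148 + sqrt((-21 - 16*I)*(76 - 64*I)/697)) = -64*(148 + sqrt(697)*sqrt((-21 - 16*I)*(76 - 64*I))/697) = -9472 - 64*sqrt(697)*sqrt((-21 - 16*I)*(76 - 64*I))/697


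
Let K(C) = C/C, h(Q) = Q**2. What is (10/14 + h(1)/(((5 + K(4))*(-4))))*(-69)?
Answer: -2599/56 ≈ -46.411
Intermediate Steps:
K(C) = 1
(10/14 + h(1)/(((5 + K(4))*(-4))))*(-69) = (10/14 + 1**2/(((5 + 1)*(-4))))*(-69) = (10*(1/14) + 1/(6*(-4)))*(-69) = (5/7 + 1/(-24))*(-69) = (5/7 + 1*(-1/24))*(-69) = (5/7 - 1/24)*(-69) = (113/168)*(-69) = -2599/56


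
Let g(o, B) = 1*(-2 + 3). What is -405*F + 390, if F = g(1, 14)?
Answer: -15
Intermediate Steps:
g(o, B) = 1 (g(o, B) = 1*1 = 1)
F = 1
-405*F + 390 = -405*1 + 390 = -405 + 390 = -15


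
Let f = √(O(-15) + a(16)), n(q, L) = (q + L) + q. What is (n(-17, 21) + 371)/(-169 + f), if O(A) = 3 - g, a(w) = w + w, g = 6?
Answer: -30251/14266 - 179*√29/14266 ≈ -2.1881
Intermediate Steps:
a(w) = 2*w
O(A) = -3 (O(A) = 3 - 1*6 = 3 - 6 = -3)
n(q, L) = L + 2*q (n(q, L) = (L + q) + q = L + 2*q)
f = √29 (f = √(-3 + 2*16) = √(-3 + 32) = √29 ≈ 5.3852)
(n(-17, 21) + 371)/(-169 + f) = ((21 + 2*(-17)) + 371)/(-169 + √29) = ((21 - 34) + 371)/(-169 + √29) = (-13 + 371)/(-169 + √29) = 358/(-169 + √29)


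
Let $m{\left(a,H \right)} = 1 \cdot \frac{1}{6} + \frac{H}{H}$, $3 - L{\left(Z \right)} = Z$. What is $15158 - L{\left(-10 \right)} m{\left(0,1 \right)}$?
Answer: $\frac{90857}{6} \approx 15143.0$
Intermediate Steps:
$L{\left(Z \right)} = 3 - Z$
$m{\left(a,H \right)} = \frac{7}{6}$ ($m{\left(a,H \right)} = 1 \cdot \frac{1}{6} + 1 = \frac{1}{6} + 1 = \frac{7}{6}$)
$15158 - L{\left(-10 \right)} m{\left(0,1 \right)} = 15158 - \left(3 - -10\right) \frac{7}{6} = 15158 - \left(3 + 10\right) \frac{7}{6} = 15158 - 13 \cdot \frac{7}{6} = 15158 - \frac{91}{6} = \frac{90857}{6}$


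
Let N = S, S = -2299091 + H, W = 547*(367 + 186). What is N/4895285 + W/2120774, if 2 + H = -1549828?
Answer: -6681911929919/10381793150590 ≈ -0.64362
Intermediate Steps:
H = -1549830 (H = -2 - 1549828 = -1549830)
W = 302491 (W = 547*553 = 302491)
S = -3848921 (S = -2299091 - 1549830 = -3848921)
N = -3848921
N/4895285 + W/2120774 = -3848921/4895285 + 302491/2120774 = -6681911929919/10381793150590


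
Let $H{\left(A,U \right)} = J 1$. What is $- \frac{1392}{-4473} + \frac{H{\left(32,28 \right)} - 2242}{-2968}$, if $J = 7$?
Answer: $\frac{96113}{90312} \approx 1.0642$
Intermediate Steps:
$H{\left(A,U \right)} = 7$ ($H{\left(A,U \right)} = 7 \cdot 1 = 7$)
$- \frac{1392}{-4473} + \frac{H{\left(32,28 \right)} - 2242}{-2968} = - \frac{1392}{-4473} + \frac{7 - 2242}{-2968} = \left(-1392\right) \left(- \frac{1}{4473}\right) - - \frac{2235}{2968} = \frac{464}{1491} + \frac{2235}{2968} = \frac{96113}{90312}$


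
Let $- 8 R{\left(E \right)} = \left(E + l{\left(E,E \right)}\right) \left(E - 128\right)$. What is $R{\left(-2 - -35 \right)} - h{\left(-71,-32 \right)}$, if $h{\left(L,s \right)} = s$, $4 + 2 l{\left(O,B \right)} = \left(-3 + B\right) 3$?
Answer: $\frac{1869}{2} \approx 934.5$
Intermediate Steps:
$l{\left(O,B \right)} = - \frac{13}{2} + \frac{3 B}{2}$ ($l{\left(O,B \right)} = -2 + \frac{\left(-3 + B\right) 3}{2} = -2 + \frac{-9 + 3 B}{2} = -2 + \left(- \frac{9}{2} + \frac{3 B}{2}\right) = - \frac{13}{2} + \frac{3 B}{2}$)
$R{\left(E \right)} = - \frac{\left(-128 + E\right) \left(- \frac{13}{2} + \frac{5 E}{2}\right)}{8}$ ($R{\left(E \right)} = - \frac{\left(E + \left(- \frac{13}{2} + \frac{3 E}{2}\right)\right) \left(E - 128\right)}{8} = - \frac{\left(- \frac{13}{2} + \frac{5 E}{2}\right) \left(-128 + E\right)}{8} = - \frac{\left(-128 + E\right) \left(- \frac{13}{2} + \frac{5 E}{2}\right)}{8}$)
$R{\left(-2 - -35 \right)} - h{\left(-71,-32 \right)} = \left(-104 - \frac{5 \left(-2 - -35\right)^{2}}{16} + \frac{653 \left(-2 - -35\right)}{16}\right) - -32 = \left(-104 - \frac{5 \left(-2 + 35\right)^{2}}{16} + \frac{653 \left(-2 + 35\right)}{16}\right) + 32 = \left(-104 - \frac{5 \cdot 33^{2}}{16} + \frac{653}{16} \cdot 33\right) + 32 = \left(-104 - \frac{5445}{16} + \frac{21549}{16}\right) + 32 = \frac{1805}{2} + 32 = \frac{1869}{2}$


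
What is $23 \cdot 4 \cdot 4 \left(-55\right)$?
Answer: $-20240$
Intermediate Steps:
$23 \cdot 4 \cdot 4 \left(-55\right) = 23 \cdot 16 \left(-55\right) = 368 \left(-55\right) = -20240$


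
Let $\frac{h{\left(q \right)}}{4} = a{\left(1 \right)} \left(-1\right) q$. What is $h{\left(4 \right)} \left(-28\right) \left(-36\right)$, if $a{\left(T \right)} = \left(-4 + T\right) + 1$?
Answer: $32256$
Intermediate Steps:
$a{\left(T \right)} = -3 + T$
$h{\left(q \right)} = 8 q$ ($h{\left(q \right)} = 4 \left(-3 + 1\right) \left(-1\right) q = 4 \left(-2\right) \left(-1\right) q = 4 \cdot 2 q = 8 q$)
$h{\left(4 \right)} \left(-28\right) \left(-36\right) = 8 \cdot 4 \left(-28\right) \left(-36\right) = 32 \left(-28\right) \left(-36\right) = \left(-896\right) \left(-36\right) = 32256$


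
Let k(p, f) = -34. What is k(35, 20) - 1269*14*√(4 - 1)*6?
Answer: -34 - 106596*√3 ≈ -1.8466e+5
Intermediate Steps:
k(35, 20) - 1269*14*√(4 - 1)*6 = -34 - 1269*14*√(4 - 1)*6 = -34 - 1269*14*√3*6 = -34 - 106596*√3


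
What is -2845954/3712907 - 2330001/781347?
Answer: -3624918214315/967022915243 ≈ -3.7485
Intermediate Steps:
-2845954/3712907 - 2330001/781347 = -2845954*1/3712907 - 2330001*1/781347 = -2845954/3712907 - 776667/260449 = -3624918214315/967022915243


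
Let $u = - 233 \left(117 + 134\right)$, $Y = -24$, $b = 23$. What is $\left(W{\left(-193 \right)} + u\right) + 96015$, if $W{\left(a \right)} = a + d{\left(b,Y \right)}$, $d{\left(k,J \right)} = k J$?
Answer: $36787$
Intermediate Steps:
$d{\left(k,J \right)} = J k$
$W{\left(a \right)} = -552 + a$ ($W{\left(a \right)} = a - 552 = -552 + a$)
$u = -58483$ ($u = \left(-233\right) 251 = -58483$)
$\left(W{\left(-193 \right)} + u\right) + 96015 = \left(\left(-552 - 193\right) - 58483\right) + 96015 = \left(-745 - 58483\right) + 96015 = -59228 + 96015 = 36787$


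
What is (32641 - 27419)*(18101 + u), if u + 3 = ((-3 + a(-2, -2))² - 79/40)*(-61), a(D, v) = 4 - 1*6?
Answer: 1743466529/20 ≈ 8.7173e+7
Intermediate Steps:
a(D, v) = -2 (a(D, v) = 4 - 6 = -2)
u = -56301/40 (u = -3 + ((-3 - 2)² - 79/40)*(-61) = -3 + ((-5)² - 79*1/40)*(-61) = -3 + (25 - 79/40)*(-61) = -3 + (921/40)*(-61) = -3 - 56181/40 = -56301/40 ≈ -1407.5)
(32641 - 27419)*(18101 + u) = (32641 - 27419)*(18101 - 56301/40) = 5222*(667739/40) = 1743466529/20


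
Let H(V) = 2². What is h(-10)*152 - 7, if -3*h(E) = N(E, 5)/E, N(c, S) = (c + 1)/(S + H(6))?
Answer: -181/15 ≈ -12.067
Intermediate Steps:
H(V) = 4
N(c, S) = (1 + c)/(4 + S) (N(c, S) = (c + 1)/(S + 4) = (1 + c)/(4 + S))
h(E) = -(⅑ + E/9)/(3*E) (h(E) = -(1 + E)/(4 + 5)/(3*E) = -(1 + E)/9/(3*E) = -(⅑ + E/9)/(3*E))
h(-10)*152 - 7 = ((1/27)*(-1 - 1*(-10))/(-10))*152 - 7 = ((1/27)*(-⅒)*(-1 + 10))*152 - 7 = ((1/27)*(-⅒)*9)*152 - 7 = -1/30*152 - 7 = -76/15 - 7 = -181/15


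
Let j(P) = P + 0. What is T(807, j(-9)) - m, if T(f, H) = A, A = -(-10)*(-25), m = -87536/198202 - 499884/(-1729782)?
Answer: -7138268566868/28570520997 ≈ -249.85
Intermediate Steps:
m = -4361682382/28570520997 (m = -87536*1/198202 - 499884*(-1/1729782) = -43768/99101 + 83314/288297 = -4361682382/28570520997 ≈ -0.15266)
j(P) = P
A = -250 (A = -1*250 = -250)
T(f, H) = -250
T(807, j(-9)) - m = -250 - 1*(-4361682382/28570520997) = -250 + 4361682382/28570520997 = -7138268566868/28570520997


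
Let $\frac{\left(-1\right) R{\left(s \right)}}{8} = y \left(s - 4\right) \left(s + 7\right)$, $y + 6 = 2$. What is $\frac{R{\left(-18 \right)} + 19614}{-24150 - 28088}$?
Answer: $- \frac{13679}{26119} \approx -0.52372$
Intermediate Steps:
$y = -4$ ($y = -6 + 2 = -4$)
$R{\left(s \right)} = 32 \left(-4 + s\right) \left(7 + s\right)$ ($R{\left(s \right)} = - 8 \left(- 4 \left(s - 4\right) \left(s + 7\right)\right) = - 8 \left(- 4 \left(-4 + s\right) \left(7 + s\right)\right) = 32 \left(-4 + s\right) \left(7 + s\right)$)
$\frac{R{\left(-18 \right)} + 19614}{-24150 - 28088} = \frac{\left(-896 + 32 \left(-18\right)^{2} + 96 \left(-18\right)\right) + 19614}{-24150 - 28088} = \frac{\left(-896 + 32 \cdot 324 - 1728\right) + 19614}{-52238} = \left(\left(-896 + 10368 - 1728\right) + 19614\right) \left(- \frac{1}{52238}\right) = \left(7744 + 19614\right) \left(- \frac{1}{52238}\right) = 27358 \left(- \frac{1}{52238}\right) = - \frac{13679}{26119}$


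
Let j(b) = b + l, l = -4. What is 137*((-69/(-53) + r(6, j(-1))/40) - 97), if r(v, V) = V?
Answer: -5566173/424 ≈ -13128.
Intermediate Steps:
j(b) = -4 + b (j(b) = b - 4 = -4 + b)
137*((-69/(-53) + r(6, j(-1))/40) - 97) = 137*((-69/(-53) + (-4 - 1)/40) - 97) = 137*((-69*(-1/53) - 5*1/40) - 97) = 137*((69/53 - ⅛) - 97) = 137*(499/424 - 97) = 137*(-40629/424) = -5566173/424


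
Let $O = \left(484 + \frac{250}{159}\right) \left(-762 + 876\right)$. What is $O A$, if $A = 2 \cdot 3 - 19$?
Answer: $- \frac{38139764}{53} \approx -7.1962 \cdot 10^{5}$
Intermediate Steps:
$A = -13$ ($A = 6 - 19 = -13$)
$O = \frac{2933828}{53}$ ($O = \left(484 + 250 \cdot \frac{1}{159}\right) 114 = \left(484 + \frac{250}{159}\right) 114 = \frac{77206}{159} \cdot 114 = \frac{2933828}{53} \approx 55355.0$)
$O A = \frac{2933828}{53} \left(-13\right) = - \frac{38139764}{53}$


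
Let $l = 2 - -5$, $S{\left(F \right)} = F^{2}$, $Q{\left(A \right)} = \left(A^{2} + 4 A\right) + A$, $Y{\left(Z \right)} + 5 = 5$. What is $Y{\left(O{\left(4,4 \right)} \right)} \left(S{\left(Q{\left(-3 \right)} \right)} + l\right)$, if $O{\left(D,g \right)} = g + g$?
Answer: $0$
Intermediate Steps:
$O{\left(D,g \right)} = 2 g$
$Y{\left(Z \right)} = 0$ ($Y{\left(Z \right)} = -5 + 5 = 0$)
$Q{\left(A \right)} = A^{2} + 5 A$
$l = 7$ ($l = 2 + 5 = 7$)
$Y{\left(O{\left(4,4 \right)} \right)} \left(S{\left(Q{\left(-3 \right)} \right)} + l\right) = 0 \left(\left(- 3 \left(5 - 3\right)\right)^{2} + 7\right) = 0 \left(\left(\left(-3\right) 2\right)^{2} + 7\right) = 0 \left(\left(-6\right)^{2} + 7\right) = 0 \left(36 + 7\right) = 0 \cdot 43 = 0$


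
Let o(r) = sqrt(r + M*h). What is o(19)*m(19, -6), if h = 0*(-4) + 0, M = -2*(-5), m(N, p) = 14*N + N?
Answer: 285*sqrt(19) ≈ 1242.3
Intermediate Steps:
m(N, p) = 15*N
M = 10
h = 0 (h = 0 + 0 = 0)
o(r) = sqrt(r) (o(r) = sqrt(r + 10*0) = sqrt(r + 0) = sqrt(r))
o(19)*m(19, -6) = sqrt(19)*(15*19) = sqrt(19)*285 = 285*sqrt(19)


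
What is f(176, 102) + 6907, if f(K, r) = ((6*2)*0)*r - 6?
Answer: 6901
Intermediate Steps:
f(K, r) = -6 (f(K, r) = (12*0)*r - 6 = 0*r - 6 = 0 - 6 = -6)
f(176, 102) + 6907 = -6 + 6907 = 6901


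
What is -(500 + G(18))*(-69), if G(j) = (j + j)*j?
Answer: 79212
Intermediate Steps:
G(j) = 2*j² (G(j) = (2*j)*j = 2*j²)
-(500 + G(18))*(-69) = -(500 + 2*18²)*(-69) = -(500 + 2*324)*(-69) = -(500 + 648)*(-69) = -1148*(-69) = -1*(-79212) = 79212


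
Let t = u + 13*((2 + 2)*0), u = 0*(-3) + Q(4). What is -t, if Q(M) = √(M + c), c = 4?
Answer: -2*√2 ≈ -2.8284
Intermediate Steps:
Q(M) = √(4 + M) (Q(M) = √(M + 4) = √(4 + M))
u = 2*√2 (u = 0*(-3) + √(4 + 4) = 0 + √8 = 0 + 2*√2 = 2*√2 ≈ 2.8284)
t = 2*√2 (t = 2*√2 + 13*((2 + 2)*0) = 2*√2 + 13*(4*0) = 2*√2 + 13*0 = 2*√2 + 0 = 2*√2 ≈ 2.8284)
-t = -2*√2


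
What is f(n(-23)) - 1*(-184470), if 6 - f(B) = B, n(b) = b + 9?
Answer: 184490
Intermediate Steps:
n(b) = 9 + b
f(B) = 6 - B
f(n(-23)) - 1*(-184470) = (6 - (9 - 23)) - 1*(-184470) = (6 - 1*(-14)) + 184470 = (6 + 14) + 184470 = 20 + 184470 = 184490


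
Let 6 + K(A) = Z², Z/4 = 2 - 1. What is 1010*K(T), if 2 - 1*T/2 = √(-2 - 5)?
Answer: 10100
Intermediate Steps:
T = 4 - 2*I*√7 (T = 4 - 2*√(-2 - 5) = 4 - 2*I*√7 ≈ 4.0 - 5.2915*I)
Z = 4 (Z = 4*(2 - 1) = 4*1 = 4)
K(A) = 10 (K(A) = -6 + 4² = -6 + 16 = 10)
1010*K(T) = 1010*10 = 10100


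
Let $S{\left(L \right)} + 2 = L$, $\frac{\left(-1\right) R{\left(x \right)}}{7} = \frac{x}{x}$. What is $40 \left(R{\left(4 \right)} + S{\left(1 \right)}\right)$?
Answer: $-320$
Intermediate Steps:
$R{\left(x \right)} = -7$ ($R{\left(x \right)} = - 7 \frac{x}{x} = \left(-7\right) 1 = -7$)
$S{\left(L \right)} = -2 + L$
$40 \left(R{\left(4 \right)} + S{\left(1 \right)}\right) = 40 \left(-7 + \left(-2 + 1\right)\right) = 40 \left(-7 - 1\right) = 40 \left(-8\right) = -320$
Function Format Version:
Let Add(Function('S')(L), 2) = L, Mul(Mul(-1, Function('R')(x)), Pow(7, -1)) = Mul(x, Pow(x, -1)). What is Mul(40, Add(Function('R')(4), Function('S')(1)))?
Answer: -320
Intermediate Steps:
Function('R')(x) = -7 (Function('R')(x) = Mul(-7, Mul(x, Pow(x, -1))) = Mul(-7, 1) = -7)
Function('S')(L) = Add(-2, L)
Mul(40, Add(Function('R')(4), Function('S')(1))) = Mul(40, Add(-7, Add(-2, 1))) = Mul(40, Add(-7, -1)) = Mul(40, -8) = -320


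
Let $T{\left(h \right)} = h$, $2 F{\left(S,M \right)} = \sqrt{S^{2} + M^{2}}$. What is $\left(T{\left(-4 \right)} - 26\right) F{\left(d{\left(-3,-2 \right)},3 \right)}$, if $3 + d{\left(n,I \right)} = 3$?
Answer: $-45$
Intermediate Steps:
$d{\left(n,I \right)} = 0$ ($d{\left(n,I \right)} = -3 + 3 = 0$)
$F{\left(S,M \right)} = \frac{\sqrt{M^{2} + S^{2}}}{2}$ ($F{\left(S,M \right)} = \frac{\sqrt{S^{2} + M^{2}}}{2} = \frac{\sqrt{M^{2} + S^{2}}}{2}$)
$\left(T{\left(-4 \right)} - 26\right) F{\left(d{\left(-3,-2 \right)},3 \right)} = \left(-4 - 26\right) \frac{\sqrt{3^{2} + 0^{2}}}{2} = - 30 \frac{\sqrt{9 + 0}}{2} = - 30 \frac{\sqrt{9}}{2} = - 30 \cdot \frac{1}{2} \cdot 3 = \left(-30\right) \frac{3}{2} = -45$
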